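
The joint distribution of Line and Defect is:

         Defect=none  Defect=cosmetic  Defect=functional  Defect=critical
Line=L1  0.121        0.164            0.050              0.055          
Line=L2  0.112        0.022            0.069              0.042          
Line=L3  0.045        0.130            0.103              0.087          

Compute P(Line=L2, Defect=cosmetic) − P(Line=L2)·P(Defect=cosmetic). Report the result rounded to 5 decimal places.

-0.05542

P(Line=L2) = 0.112 + 0.022 + 0.069 + 0.042 = 0.245.
P(Defect=cosmetic) = 0.164 + 0.022 + 0.130 = 0.316.
P(Line=L2, Defect=cosmetic) − P(Line=L2)P(Defect=cosmetic) = 0.022 − 0.245×0.316 = -0.05542.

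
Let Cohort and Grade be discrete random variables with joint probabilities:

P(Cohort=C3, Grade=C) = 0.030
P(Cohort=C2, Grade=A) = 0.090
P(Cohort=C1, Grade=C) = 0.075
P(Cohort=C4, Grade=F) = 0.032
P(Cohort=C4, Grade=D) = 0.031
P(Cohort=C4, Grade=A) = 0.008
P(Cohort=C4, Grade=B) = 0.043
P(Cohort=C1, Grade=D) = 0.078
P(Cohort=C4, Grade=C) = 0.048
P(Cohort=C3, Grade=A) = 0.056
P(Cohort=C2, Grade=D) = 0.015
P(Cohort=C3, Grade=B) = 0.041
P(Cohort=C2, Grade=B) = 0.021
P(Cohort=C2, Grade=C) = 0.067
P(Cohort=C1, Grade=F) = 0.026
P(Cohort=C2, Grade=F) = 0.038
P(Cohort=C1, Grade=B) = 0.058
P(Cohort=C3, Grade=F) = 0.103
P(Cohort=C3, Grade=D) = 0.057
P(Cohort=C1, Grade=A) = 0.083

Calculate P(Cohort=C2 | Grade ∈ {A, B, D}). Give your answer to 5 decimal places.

0.21687

P(Grade=A) = 0.083 + 0.090 + 0.056 + 0.008 = 0.237.
P(Grade=B) = 0.058 + 0.021 + 0.041 + 0.043 = 0.163.
P(Grade=D) = 0.078 + 0.015 + 0.057 + 0.031 = 0.181.
P(Grade ∈ {A, B, D}) = 0.237 + 0.163 + 0.181 = 0.581; P(Cohort=C2, Grade ∈ {A, B, D}) = 0.090 + 0.021 + 0.015 = 0.126.
P(Cohort=C2 | Grade ∈ {A, B, D}) = 0.126/0.581 = 0.21687.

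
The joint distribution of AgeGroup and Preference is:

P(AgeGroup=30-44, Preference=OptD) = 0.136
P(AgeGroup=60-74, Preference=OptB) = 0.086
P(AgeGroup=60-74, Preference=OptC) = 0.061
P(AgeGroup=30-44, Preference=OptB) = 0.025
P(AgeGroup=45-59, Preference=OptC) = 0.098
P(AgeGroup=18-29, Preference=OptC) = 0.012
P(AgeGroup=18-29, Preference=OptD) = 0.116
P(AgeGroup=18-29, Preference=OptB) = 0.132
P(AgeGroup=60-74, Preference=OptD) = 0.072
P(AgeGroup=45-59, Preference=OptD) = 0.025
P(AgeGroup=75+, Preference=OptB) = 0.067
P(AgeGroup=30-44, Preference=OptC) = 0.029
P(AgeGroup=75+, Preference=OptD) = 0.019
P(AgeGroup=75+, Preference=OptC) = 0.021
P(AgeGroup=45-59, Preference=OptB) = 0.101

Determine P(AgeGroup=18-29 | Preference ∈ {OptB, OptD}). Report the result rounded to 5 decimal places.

0.31836

P(Preference=OptB) = 0.132 + 0.025 + 0.101 + 0.086 + 0.067 = 0.411.
P(Preference=OptD) = 0.116 + 0.136 + 0.025 + 0.072 + 0.019 = 0.368.
P(Preference ∈ {OptB, OptD}) = 0.411 + 0.368 = 0.779; P(AgeGroup=18-29, Preference ∈ {OptB, OptD}) = 0.132 + 0.116 = 0.248.
P(AgeGroup=18-29 | Preference ∈ {OptB, OptD}) = 0.248/0.779 = 0.31836.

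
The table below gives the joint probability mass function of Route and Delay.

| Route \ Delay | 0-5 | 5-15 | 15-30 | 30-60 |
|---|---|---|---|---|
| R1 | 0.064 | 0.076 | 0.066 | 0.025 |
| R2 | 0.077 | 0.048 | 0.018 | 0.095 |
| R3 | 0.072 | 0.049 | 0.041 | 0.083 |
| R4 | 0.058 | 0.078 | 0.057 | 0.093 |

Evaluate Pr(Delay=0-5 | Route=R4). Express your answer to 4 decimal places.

0.2028

P(Route=R4) = 0.058 + 0.078 + 0.057 + 0.093 = 0.286.
P(Delay=0-5 | Route=R4) = 0.058/0.286 = 0.2028.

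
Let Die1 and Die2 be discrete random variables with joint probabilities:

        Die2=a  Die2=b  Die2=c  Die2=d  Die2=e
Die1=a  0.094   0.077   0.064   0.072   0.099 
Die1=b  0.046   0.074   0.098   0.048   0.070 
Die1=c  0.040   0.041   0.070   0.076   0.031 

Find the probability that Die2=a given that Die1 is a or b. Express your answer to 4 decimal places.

P(Die1=a) = 0.094 + 0.077 + 0.064 + 0.072 + 0.099 = 0.406.
P(Die1=b) = 0.046 + 0.074 + 0.098 + 0.048 + 0.070 = 0.336.
P(Die1 ∈ {a, b}) = 0.406 + 0.336 = 0.742; P(Die2=a, Die1 ∈ {a, b}) = 0.094 + 0.046 = 0.140.
P(Die2=a | Die1 ∈ {a, b}) = 0.140/0.742 = 0.1887.

0.1887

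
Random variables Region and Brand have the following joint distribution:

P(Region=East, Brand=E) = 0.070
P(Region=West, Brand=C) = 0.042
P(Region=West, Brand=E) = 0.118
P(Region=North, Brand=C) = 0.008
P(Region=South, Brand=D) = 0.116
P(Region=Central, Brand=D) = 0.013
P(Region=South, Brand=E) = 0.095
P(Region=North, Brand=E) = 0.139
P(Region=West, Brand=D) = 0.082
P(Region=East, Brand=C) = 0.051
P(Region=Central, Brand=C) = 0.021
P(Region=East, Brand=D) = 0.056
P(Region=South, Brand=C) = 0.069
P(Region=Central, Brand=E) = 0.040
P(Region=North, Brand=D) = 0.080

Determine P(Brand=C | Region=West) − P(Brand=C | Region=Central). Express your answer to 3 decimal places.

P(Region=West) = 0.042 + 0.082 + 0.118 = 0.242; P(Brand=C | Region=West) = 0.042/0.242 = 0.1736.
P(Region=Central) = 0.021 + 0.013 + 0.040 = 0.074; P(Brand=C | Region=Central) = 0.021/0.074 = 0.2838.
Difference = -0.110.

-0.110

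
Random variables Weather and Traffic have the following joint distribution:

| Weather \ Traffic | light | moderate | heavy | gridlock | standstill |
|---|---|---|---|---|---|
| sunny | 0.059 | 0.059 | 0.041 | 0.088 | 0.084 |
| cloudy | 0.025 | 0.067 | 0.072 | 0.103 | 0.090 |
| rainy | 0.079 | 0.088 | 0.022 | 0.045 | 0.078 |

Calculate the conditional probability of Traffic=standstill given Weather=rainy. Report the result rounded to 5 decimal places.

P(Weather=rainy) = 0.079 + 0.088 + 0.022 + 0.045 + 0.078 = 0.312.
P(Traffic=standstill | Weather=rainy) = 0.078/0.312 = 0.25000.

0.25000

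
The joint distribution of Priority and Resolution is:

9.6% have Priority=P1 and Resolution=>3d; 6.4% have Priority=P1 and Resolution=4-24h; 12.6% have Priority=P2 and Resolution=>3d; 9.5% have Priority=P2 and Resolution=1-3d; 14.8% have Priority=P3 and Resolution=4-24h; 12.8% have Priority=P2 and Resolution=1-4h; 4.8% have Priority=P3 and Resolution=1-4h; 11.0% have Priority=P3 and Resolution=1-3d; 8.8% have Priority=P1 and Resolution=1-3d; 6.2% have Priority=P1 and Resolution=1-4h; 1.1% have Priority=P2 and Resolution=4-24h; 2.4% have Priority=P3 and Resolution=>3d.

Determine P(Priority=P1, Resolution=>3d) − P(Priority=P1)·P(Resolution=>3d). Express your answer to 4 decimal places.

0.0197

P(Priority=P1) = 0.062 + 0.064 + 0.088 + 0.096 = 0.310.
P(Resolution=>3d) = 0.096 + 0.126 + 0.024 = 0.246.
P(Priority=P1, Resolution=>3d) − P(Priority=P1)P(Resolution=>3d) = 0.096 − 0.310×0.246 = 0.0197.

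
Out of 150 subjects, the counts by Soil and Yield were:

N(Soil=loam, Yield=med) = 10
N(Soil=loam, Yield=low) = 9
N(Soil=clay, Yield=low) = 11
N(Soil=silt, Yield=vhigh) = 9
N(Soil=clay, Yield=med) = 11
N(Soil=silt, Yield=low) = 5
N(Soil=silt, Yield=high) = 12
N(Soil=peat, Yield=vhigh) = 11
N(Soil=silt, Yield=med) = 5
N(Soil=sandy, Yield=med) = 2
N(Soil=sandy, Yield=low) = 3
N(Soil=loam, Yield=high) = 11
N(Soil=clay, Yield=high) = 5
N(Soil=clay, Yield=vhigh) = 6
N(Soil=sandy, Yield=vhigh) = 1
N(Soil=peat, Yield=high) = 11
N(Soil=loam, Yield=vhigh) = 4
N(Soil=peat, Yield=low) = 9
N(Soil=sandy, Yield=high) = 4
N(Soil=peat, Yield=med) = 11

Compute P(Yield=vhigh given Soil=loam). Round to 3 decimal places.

Total with Soil=loam: 9 + 10 + 11 + 4 = 34.
P(Yield=vhigh | Soil=loam) = 4/34 = 0.118.

0.118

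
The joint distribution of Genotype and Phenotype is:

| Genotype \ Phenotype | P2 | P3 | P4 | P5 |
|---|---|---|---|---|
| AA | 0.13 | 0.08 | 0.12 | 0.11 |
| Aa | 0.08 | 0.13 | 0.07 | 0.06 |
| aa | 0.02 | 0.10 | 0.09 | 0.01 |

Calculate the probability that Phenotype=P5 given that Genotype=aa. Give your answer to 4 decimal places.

P(Genotype=aa) = 0.02 + 0.10 + 0.09 + 0.01 = 0.22.
P(Phenotype=P5 | Genotype=aa) = 0.01/0.22 = 0.0455.

0.0455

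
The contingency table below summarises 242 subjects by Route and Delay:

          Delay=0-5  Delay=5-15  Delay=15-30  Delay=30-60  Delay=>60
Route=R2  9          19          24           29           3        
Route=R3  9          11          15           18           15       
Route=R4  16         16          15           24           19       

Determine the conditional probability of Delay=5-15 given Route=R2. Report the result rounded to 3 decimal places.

Total with Route=R2: 9 + 19 + 24 + 29 + 3 = 84.
P(Delay=5-15 | Route=R2) = 19/84 = 0.226.

0.226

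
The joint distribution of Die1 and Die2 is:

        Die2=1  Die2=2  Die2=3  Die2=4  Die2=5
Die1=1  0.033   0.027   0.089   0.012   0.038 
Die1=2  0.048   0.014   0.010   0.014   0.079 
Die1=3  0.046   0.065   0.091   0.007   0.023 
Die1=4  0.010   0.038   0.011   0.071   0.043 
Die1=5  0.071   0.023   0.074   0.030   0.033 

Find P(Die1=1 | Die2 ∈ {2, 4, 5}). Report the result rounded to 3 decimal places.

P(Die2=2) = 0.027 + 0.014 + 0.065 + 0.038 + 0.023 = 0.167.
P(Die2=4) = 0.012 + 0.014 + 0.007 + 0.071 + 0.030 = 0.134.
P(Die2=5) = 0.038 + 0.079 + 0.023 + 0.043 + 0.033 = 0.216.
P(Die2 ∈ {2, 4, 5}) = 0.167 + 0.134 + 0.216 = 0.517; P(Die1=1, Die2 ∈ {2, 4, 5}) = 0.027 + 0.012 + 0.038 = 0.077.
P(Die1=1 | Die2 ∈ {2, 4, 5}) = 0.077/0.517 = 0.149.

0.149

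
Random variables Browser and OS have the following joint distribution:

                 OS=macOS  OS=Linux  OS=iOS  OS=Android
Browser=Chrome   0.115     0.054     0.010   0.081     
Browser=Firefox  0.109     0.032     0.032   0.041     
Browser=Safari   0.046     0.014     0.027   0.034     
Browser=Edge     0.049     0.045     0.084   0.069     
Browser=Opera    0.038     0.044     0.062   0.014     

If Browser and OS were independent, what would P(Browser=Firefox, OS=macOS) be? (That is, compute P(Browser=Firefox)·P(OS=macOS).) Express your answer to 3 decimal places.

0.076

P(Browser=Firefox) = 0.109 + 0.032 + 0.032 + 0.041 = 0.214.
P(OS=macOS) = 0.115 + 0.109 + 0.046 + 0.049 + 0.038 = 0.357.
Product: 0.214 × 0.357 = 0.076.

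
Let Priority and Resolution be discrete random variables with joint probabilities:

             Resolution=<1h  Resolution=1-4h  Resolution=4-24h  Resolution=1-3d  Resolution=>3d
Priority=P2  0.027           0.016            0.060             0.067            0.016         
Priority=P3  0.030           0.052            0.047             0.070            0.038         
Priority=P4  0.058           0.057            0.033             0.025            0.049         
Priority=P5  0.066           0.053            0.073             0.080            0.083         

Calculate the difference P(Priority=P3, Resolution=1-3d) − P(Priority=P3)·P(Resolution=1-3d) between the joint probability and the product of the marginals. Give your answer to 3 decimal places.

P(Priority=P3) = 0.030 + 0.052 + 0.047 + 0.070 + 0.038 = 0.237.
P(Resolution=1-3d) = 0.067 + 0.070 + 0.025 + 0.080 = 0.242.
P(Priority=P3, Resolution=1-3d) − P(Priority=P3)P(Resolution=1-3d) = 0.070 − 0.237×0.242 = 0.013.

0.013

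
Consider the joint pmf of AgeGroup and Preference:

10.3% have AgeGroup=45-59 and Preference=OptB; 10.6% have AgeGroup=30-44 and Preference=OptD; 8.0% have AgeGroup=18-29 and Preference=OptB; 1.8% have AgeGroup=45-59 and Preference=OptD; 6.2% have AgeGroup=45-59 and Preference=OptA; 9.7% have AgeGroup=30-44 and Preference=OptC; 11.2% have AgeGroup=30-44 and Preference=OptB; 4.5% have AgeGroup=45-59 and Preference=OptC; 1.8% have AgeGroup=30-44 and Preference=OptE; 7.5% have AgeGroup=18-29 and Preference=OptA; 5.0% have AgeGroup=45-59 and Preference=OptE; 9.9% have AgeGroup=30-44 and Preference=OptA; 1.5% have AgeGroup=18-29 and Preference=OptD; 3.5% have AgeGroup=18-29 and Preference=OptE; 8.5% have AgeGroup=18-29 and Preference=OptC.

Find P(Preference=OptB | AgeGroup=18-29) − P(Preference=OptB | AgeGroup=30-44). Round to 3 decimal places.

P(AgeGroup=18-29) = 0.075 + 0.080 + 0.085 + 0.015 + 0.035 = 0.290; P(Preference=OptB | AgeGroup=18-29) = 0.080/0.290 = 0.2759.
P(AgeGroup=30-44) = 0.099 + 0.112 + 0.097 + 0.106 + 0.018 = 0.432; P(Preference=OptB | AgeGroup=30-44) = 0.112/0.432 = 0.2593.
Difference = 0.017.

0.017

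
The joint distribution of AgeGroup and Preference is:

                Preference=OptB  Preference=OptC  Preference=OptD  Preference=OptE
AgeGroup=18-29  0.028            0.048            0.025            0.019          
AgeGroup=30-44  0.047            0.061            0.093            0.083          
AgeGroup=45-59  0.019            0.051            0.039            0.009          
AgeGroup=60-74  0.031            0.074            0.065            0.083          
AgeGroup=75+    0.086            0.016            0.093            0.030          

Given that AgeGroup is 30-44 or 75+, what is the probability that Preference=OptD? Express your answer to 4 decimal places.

P(AgeGroup=30-44) = 0.047 + 0.061 + 0.093 + 0.083 = 0.284.
P(AgeGroup=75+) = 0.086 + 0.016 + 0.093 + 0.030 = 0.225.
P(AgeGroup ∈ {30-44, 75+}) = 0.284 + 0.225 = 0.509; P(Preference=OptD, AgeGroup ∈ {30-44, 75+}) = 0.093 + 0.093 = 0.186.
P(Preference=OptD | AgeGroup ∈ {30-44, 75+}) = 0.186/0.509 = 0.3654.

0.3654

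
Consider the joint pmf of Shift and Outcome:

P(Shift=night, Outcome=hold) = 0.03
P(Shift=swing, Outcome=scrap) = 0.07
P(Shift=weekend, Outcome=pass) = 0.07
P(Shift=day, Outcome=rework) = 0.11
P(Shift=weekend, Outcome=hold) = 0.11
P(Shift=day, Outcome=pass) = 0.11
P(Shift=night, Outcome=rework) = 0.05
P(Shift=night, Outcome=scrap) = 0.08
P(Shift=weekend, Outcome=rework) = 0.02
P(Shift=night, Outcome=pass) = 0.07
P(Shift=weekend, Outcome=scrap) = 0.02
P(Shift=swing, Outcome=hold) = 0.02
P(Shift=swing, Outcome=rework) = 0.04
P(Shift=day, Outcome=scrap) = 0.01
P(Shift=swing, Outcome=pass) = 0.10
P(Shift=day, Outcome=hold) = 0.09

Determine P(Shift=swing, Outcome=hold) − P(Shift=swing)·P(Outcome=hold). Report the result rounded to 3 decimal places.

P(Shift=swing) = 0.10 + 0.04 + 0.07 + 0.02 = 0.23.
P(Outcome=hold) = 0.09 + 0.02 + 0.03 + 0.11 = 0.25.
P(Shift=swing, Outcome=hold) − P(Shift=swing)P(Outcome=hold) = 0.02 − 0.23×0.25 = -0.038.

-0.038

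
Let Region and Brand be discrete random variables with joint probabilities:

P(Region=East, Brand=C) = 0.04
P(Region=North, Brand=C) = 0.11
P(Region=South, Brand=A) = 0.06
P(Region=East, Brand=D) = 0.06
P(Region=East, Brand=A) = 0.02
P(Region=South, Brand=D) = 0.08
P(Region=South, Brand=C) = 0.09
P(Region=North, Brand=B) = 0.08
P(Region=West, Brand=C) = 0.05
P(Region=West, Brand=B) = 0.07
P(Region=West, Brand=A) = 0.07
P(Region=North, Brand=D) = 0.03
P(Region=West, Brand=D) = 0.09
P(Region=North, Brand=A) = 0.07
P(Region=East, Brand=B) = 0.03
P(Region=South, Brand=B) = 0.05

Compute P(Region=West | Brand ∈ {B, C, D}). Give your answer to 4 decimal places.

0.2692

P(Brand=B) = 0.08 + 0.05 + 0.03 + 0.07 = 0.23.
P(Brand=C) = 0.11 + 0.09 + 0.04 + 0.05 = 0.29.
P(Brand=D) = 0.03 + 0.08 + 0.06 + 0.09 = 0.26.
P(Brand ∈ {B, C, D}) = 0.23 + 0.29 + 0.26 = 0.78; P(Region=West, Brand ∈ {B, C, D}) = 0.07 + 0.05 + 0.09 = 0.21.
P(Region=West | Brand ∈ {B, C, D}) = 0.21/0.78 = 0.2692.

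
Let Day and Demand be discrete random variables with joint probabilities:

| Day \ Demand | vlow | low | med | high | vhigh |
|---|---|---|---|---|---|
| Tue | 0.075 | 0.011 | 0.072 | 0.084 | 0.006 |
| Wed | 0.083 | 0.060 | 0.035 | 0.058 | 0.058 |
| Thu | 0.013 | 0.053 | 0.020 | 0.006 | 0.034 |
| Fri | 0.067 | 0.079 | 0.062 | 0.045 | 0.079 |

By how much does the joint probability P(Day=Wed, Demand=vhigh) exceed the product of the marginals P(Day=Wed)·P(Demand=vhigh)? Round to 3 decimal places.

P(Day=Wed) = 0.083 + 0.060 + 0.035 + 0.058 + 0.058 = 0.294.
P(Demand=vhigh) = 0.006 + 0.058 + 0.034 + 0.079 = 0.177.
P(Day=Wed, Demand=vhigh) − P(Day=Wed)P(Demand=vhigh) = 0.058 − 0.294×0.177 = 0.006.

0.006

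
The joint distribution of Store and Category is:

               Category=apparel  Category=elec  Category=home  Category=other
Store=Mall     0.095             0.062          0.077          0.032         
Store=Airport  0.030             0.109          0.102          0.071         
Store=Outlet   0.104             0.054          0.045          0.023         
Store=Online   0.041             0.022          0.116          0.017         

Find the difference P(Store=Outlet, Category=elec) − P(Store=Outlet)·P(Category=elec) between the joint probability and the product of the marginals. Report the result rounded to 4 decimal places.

P(Store=Outlet) = 0.104 + 0.054 + 0.045 + 0.023 = 0.226.
P(Category=elec) = 0.062 + 0.109 + 0.054 + 0.022 = 0.247.
P(Store=Outlet, Category=elec) − P(Store=Outlet)P(Category=elec) = 0.054 − 0.226×0.247 = -0.0018.

-0.0018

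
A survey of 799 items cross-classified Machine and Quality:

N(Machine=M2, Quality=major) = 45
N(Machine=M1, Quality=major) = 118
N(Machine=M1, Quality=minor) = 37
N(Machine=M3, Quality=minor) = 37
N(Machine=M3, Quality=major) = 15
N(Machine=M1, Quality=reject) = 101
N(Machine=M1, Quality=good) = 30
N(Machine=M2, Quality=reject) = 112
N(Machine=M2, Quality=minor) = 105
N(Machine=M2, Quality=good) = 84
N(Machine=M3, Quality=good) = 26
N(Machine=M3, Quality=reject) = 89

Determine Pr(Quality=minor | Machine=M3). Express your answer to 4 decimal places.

0.2216

Total with Machine=M3: 26 + 37 + 15 + 89 = 167.
P(Quality=minor | Machine=M3) = 37/167 = 0.2216.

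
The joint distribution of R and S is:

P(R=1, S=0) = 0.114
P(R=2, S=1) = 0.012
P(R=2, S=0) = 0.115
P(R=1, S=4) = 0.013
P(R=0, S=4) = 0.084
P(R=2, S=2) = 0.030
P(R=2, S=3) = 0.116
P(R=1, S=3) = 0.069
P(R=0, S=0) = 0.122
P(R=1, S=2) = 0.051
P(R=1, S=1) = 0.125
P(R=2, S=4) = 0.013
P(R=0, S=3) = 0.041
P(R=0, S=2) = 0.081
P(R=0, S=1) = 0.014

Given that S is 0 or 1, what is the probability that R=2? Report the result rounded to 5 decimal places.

P(S=0) = 0.122 + 0.114 + 0.115 = 0.351.
P(S=1) = 0.014 + 0.125 + 0.012 = 0.151.
P(S ∈ {0, 1}) = 0.351 + 0.151 = 0.502; P(R=2, S ∈ {0, 1}) = 0.115 + 0.012 = 0.127.
P(R=2 | S ∈ {0, 1}) = 0.127/0.502 = 0.25299.

0.25299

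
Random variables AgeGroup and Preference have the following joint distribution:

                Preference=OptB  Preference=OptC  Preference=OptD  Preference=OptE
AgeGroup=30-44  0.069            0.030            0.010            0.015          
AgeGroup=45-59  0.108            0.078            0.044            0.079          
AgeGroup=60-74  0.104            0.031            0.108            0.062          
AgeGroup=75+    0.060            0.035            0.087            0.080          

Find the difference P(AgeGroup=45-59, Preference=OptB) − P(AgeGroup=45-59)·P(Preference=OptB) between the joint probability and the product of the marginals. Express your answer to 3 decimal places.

P(AgeGroup=45-59) = 0.108 + 0.078 + 0.044 + 0.079 = 0.309.
P(Preference=OptB) = 0.069 + 0.108 + 0.104 + 0.060 = 0.341.
P(AgeGroup=45-59, Preference=OptB) − P(AgeGroup=45-59)P(Preference=OptB) = 0.108 − 0.309×0.341 = 0.003.

0.003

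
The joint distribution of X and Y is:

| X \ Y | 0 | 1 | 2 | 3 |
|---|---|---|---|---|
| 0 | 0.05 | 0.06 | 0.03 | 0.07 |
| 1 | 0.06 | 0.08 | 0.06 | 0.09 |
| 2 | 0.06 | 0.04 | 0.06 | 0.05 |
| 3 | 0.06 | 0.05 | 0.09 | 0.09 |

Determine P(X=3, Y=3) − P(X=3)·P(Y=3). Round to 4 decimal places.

0.0030

P(X=3) = 0.06 + 0.05 + 0.09 + 0.09 = 0.29.
P(Y=3) = 0.07 + 0.09 + 0.05 + 0.09 = 0.30.
P(X=3, Y=3) − P(X=3)P(Y=3) = 0.09 − 0.29×0.30 = 0.0030.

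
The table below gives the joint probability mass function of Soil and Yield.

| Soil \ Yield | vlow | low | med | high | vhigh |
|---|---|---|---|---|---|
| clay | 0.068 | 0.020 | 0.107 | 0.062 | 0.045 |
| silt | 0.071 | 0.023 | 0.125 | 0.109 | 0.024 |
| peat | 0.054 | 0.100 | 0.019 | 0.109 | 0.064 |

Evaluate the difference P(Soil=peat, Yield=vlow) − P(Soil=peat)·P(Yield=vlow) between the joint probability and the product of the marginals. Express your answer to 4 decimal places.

P(Soil=peat) = 0.054 + 0.100 + 0.019 + 0.109 + 0.064 = 0.346.
P(Yield=vlow) = 0.068 + 0.071 + 0.054 = 0.193.
P(Soil=peat, Yield=vlow) − P(Soil=peat)P(Yield=vlow) = 0.054 − 0.346×0.193 = -0.0128.

-0.0128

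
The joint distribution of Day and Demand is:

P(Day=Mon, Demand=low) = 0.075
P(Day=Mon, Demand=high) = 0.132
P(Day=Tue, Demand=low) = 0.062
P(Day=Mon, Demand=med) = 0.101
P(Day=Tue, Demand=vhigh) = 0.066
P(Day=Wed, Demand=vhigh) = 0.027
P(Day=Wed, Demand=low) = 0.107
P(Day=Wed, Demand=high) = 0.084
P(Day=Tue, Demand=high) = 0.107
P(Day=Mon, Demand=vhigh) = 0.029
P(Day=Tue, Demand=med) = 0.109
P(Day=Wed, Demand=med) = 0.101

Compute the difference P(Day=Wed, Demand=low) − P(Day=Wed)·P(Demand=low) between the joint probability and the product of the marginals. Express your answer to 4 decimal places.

P(Day=Wed) = 0.107 + 0.101 + 0.084 + 0.027 = 0.319.
P(Demand=low) = 0.075 + 0.062 + 0.107 = 0.244.
P(Day=Wed, Demand=low) − P(Day=Wed)P(Demand=low) = 0.107 − 0.319×0.244 = 0.0292.

0.0292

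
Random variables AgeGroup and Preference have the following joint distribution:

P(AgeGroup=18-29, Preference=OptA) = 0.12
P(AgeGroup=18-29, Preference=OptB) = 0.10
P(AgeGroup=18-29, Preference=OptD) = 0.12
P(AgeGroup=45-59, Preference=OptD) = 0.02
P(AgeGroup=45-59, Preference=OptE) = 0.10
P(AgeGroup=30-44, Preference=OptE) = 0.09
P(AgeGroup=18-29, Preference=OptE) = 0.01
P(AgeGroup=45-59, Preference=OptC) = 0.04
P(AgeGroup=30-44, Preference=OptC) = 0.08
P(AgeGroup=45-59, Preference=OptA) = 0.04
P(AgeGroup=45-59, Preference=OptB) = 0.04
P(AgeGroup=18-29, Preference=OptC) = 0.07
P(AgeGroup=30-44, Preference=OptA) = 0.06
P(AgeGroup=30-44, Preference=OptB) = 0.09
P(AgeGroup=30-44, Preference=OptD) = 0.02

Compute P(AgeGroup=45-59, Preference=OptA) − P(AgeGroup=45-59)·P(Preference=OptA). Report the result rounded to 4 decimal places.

-0.0128

P(AgeGroup=45-59) = 0.04 + 0.04 + 0.04 + 0.02 + 0.10 = 0.24.
P(Preference=OptA) = 0.12 + 0.06 + 0.04 = 0.22.
P(AgeGroup=45-59, Preference=OptA) − P(AgeGroup=45-59)P(Preference=OptA) = 0.04 − 0.24×0.22 = -0.0128.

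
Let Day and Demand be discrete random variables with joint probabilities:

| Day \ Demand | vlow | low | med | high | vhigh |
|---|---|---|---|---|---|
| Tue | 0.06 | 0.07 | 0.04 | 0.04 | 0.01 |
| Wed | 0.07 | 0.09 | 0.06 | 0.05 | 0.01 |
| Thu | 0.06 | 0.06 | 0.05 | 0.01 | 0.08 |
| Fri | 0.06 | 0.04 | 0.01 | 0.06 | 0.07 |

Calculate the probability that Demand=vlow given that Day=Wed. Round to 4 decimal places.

0.2500

P(Day=Wed) = 0.07 + 0.09 + 0.06 + 0.05 + 0.01 = 0.28.
P(Demand=vlow | Day=Wed) = 0.07/0.28 = 0.2500.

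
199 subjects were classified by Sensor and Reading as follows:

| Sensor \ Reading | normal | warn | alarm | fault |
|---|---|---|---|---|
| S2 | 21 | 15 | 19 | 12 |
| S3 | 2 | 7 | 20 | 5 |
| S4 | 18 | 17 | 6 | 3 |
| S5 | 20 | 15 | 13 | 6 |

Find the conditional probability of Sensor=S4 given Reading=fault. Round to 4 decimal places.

0.1154

Total with Reading=fault: 12 + 5 + 3 + 6 = 26.
P(Sensor=S4 | Reading=fault) = 3/26 = 0.1154.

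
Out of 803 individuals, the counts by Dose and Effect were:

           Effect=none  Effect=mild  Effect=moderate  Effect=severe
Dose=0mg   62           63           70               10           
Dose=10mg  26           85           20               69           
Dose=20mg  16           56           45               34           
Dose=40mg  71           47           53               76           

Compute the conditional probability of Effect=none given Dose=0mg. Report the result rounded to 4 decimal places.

0.3024

Total with Dose=0mg: 62 + 63 + 70 + 10 = 205.
P(Effect=none | Dose=0mg) = 62/205 = 0.3024.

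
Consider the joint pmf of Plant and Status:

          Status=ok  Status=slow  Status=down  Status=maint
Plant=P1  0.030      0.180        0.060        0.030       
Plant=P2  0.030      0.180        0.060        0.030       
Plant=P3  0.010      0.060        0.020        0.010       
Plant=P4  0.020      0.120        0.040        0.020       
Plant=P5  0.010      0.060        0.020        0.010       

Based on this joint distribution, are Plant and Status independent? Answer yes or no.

Every cell satisfies P(Plant,Status) = P(Plant)·P(Status). For instance P(Plant=P4) = 0.200, P(Status=down) = 0.200, and 0.200×0.200 = 0.040 matches the joint entry. So Plant and Status are independent.

yes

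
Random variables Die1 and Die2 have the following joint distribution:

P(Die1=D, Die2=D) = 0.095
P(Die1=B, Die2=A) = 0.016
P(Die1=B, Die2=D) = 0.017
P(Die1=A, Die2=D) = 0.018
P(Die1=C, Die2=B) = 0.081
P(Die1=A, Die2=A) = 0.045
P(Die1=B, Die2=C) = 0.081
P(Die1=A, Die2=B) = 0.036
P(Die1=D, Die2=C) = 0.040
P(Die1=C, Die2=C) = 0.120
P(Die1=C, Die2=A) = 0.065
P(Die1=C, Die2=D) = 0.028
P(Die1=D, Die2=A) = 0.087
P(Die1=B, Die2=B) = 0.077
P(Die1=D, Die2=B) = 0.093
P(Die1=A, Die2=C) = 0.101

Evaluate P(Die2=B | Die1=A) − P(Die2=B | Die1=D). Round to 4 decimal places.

P(Die1=A) = 0.045 + 0.036 + 0.101 + 0.018 = 0.200; P(Die2=B | Die1=A) = 0.036/0.200 = 0.18000.
P(Die1=D) = 0.087 + 0.093 + 0.040 + 0.095 = 0.315; P(Die2=B | Die1=D) = 0.093/0.315 = 0.29524.
Difference = -0.1152.

-0.1152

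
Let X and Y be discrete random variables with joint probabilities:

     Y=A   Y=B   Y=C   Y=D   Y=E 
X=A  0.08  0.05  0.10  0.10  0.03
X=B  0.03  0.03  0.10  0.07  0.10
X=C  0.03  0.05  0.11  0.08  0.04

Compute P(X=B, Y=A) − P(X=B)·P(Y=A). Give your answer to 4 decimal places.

P(X=B) = 0.03 + 0.03 + 0.10 + 0.07 + 0.10 = 0.33.
P(Y=A) = 0.08 + 0.03 + 0.03 = 0.14.
P(X=B, Y=A) − P(X=B)P(Y=A) = 0.03 − 0.33×0.14 = -0.0162.

-0.0162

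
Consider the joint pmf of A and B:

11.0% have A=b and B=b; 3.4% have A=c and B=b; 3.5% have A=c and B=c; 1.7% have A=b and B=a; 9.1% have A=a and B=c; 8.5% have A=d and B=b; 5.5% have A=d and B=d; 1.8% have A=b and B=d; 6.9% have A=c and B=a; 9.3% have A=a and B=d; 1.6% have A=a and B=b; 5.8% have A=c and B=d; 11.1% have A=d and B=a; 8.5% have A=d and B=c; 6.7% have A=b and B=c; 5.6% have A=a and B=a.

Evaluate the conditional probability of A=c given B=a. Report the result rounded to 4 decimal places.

P(B=a) = 0.056 + 0.017 + 0.069 + 0.111 = 0.253.
P(A=c | B=a) = 0.069/0.253 = 0.2727.

0.2727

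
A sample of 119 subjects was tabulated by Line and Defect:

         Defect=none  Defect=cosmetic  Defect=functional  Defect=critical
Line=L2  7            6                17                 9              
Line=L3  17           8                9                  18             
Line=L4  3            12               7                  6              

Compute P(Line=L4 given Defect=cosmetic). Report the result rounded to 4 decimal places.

Total with Defect=cosmetic: 6 + 8 + 12 = 26.
P(Line=L4 | Defect=cosmetic) = 12/26 = 0.4615.

0.4615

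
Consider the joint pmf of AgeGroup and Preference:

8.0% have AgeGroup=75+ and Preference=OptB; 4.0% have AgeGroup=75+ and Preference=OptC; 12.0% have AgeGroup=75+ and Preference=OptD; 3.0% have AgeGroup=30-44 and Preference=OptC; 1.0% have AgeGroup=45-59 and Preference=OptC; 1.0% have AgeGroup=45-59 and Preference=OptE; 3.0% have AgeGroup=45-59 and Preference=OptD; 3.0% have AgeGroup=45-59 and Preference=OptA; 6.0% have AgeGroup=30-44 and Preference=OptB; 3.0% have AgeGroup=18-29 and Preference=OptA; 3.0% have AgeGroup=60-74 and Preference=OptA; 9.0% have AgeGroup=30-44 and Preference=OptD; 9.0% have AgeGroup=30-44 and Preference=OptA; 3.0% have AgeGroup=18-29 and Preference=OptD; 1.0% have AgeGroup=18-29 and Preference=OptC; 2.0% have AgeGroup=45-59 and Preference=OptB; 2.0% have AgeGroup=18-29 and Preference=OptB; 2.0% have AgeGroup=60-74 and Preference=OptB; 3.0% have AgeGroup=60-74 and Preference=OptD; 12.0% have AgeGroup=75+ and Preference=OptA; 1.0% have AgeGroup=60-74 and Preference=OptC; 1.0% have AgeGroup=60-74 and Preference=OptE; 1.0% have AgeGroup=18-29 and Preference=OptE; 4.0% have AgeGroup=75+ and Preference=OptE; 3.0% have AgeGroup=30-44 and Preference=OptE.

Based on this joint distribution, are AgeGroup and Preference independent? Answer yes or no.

yes

Every cell satisfies P(AgeGroup,Preference) = P(AgeGroup)·P(Preference). For instance P(AgeGroup=30-44) = 0.300, P(Preference=OptB) = 0.200, and 0.300×0.200 = 0.060 matches the joint entry. So AgeGroup and Preference are independent.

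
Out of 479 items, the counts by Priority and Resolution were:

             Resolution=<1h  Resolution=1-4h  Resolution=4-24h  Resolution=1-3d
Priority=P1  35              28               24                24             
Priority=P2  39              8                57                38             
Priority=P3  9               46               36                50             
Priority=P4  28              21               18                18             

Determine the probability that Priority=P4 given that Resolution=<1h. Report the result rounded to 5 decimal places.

Total with Resolution=<1h: 35 + 39 + 9 + 28 = 111.
P(Priority=P4 | Resolution=<1h) = 28/111 = 0.25225.

0.25225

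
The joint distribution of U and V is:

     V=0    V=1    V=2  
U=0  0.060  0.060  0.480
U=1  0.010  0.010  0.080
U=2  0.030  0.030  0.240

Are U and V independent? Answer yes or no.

Every cell satisfies P(U,V) = P(U)·P(V). For instance P(U=2) = 0.300, P(V=1) = 0.100, and 0.300×0.100 = 0.030 matches the joint entry. So U and V are independent.

yes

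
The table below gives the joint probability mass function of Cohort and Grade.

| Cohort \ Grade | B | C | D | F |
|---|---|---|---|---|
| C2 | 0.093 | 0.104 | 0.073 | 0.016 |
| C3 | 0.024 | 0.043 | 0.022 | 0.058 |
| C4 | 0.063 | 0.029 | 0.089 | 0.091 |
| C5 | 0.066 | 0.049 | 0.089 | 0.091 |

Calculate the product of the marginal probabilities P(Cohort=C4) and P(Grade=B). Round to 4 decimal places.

0.0669

P(Cohort=C4) = 0.063 + 0.029 + 0.089 + 0.091 = 0.272.
P(Grade=B) = 0.093 + 0.024 + 0.063 + 0.066 = 0.246.
Product: 0.272 × 0.246 = 0.0669.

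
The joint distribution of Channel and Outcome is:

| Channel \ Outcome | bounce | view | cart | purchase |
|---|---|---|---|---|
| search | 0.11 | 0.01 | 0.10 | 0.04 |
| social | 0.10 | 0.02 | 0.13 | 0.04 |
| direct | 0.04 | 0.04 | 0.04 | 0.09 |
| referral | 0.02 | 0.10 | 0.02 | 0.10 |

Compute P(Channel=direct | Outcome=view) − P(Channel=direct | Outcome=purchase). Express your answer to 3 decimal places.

-0.098

P(Outcome=view) = 0.01 + 0.02 + 0.04 + 0.10 = 0.17; P(Channel=direct | Outcome=view) = 0.04/0.17 = 0.2353.
P(Outcome=purchase) = 0.04 + 0.04 + 0.09 + 0.10 = 0.27; P(Channel=direct | Outcome=purchase) = 0.09/0.27 = 0.3333.
Difference = -0.098.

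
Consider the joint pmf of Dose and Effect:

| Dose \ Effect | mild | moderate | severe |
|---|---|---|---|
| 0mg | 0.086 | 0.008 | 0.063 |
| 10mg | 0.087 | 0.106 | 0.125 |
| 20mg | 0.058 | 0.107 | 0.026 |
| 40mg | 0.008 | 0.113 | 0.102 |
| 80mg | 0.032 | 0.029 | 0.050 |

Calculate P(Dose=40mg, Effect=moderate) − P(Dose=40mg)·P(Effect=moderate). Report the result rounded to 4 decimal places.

0.0321

P(Dose=40mg) = 0.008 + 0.113 + 0.102 = 0.223.
P(Effect=moderate) = 0.008 + 0.106 + 0.107 + 0.113 + 0.029 = 0.363.
P(Dose=40mg, Effect=moderate) − P(Dose=40mg)P(Effect=moderate) = 0.113 − 0.223×0.363 = 0.0321.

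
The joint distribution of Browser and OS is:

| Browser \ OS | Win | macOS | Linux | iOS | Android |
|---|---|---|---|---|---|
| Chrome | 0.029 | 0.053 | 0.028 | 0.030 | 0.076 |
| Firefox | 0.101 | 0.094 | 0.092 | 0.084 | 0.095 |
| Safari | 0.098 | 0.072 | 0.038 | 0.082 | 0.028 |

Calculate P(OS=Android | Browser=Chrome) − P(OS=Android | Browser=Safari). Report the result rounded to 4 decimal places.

P(Browser=Chrome) = 0.029 + 0.053 + 0.028 + 0.030 + 0.076 = 0.216; P(OS=Android | Browser=Chrome) = 0.076/0.216 = 0.35185.
P(Browser=Safari) = 0.098 + 0.072 + 0.038 + 0.082 + 0.028 = 0.318; P(OS=Android | Browser=Safari) = 0.028/0.318 = 0.08805.
Difference = 0.2638.

0.2638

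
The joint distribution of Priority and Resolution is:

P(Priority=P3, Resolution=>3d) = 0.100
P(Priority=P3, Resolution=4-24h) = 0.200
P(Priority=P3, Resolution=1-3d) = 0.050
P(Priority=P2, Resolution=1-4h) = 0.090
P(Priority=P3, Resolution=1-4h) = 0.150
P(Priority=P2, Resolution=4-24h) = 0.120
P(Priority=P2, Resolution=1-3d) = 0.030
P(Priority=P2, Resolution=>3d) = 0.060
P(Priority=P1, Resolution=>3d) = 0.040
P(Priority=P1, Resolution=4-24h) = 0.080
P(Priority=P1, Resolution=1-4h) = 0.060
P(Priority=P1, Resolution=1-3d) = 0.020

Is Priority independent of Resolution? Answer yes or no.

Every cell satisfies P(Priority,Resolution) = P(Priority)·P(Resolution). For instance P(Priority=P1) = 0.200, P(Resolution=1-3d) = 0.100, and 0.200×0.100 = 0.020 matches the joint entry. So Priority and Resolution are independent.

yes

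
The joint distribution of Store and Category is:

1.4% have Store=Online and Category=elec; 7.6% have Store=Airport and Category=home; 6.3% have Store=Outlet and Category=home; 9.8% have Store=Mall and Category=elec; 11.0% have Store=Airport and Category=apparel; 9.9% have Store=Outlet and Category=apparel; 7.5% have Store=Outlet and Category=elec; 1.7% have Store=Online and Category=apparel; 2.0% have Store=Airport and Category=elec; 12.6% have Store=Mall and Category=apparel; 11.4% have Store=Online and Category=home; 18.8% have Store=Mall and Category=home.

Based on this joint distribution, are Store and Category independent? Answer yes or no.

no

P(Store=Online) = 0.145 and P(Category=home) = 0.441, so their product is 0.06395, but P(Store=Online, Category=home) = 0.114. Since these differ, Store and Category are not independent.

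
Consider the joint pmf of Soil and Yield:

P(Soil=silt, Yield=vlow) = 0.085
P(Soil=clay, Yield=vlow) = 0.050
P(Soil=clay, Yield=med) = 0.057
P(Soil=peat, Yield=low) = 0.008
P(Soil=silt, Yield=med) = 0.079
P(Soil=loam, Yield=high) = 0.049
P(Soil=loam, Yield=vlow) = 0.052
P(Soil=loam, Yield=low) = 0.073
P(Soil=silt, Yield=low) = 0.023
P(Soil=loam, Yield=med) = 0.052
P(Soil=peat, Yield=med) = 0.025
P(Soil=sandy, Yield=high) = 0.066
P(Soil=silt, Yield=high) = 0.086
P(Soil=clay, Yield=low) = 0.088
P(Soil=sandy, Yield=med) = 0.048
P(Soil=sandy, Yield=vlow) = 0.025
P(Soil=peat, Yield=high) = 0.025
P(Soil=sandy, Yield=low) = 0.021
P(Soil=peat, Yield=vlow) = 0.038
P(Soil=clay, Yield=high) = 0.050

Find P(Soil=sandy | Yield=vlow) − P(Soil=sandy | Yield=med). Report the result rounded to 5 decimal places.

-0.08391

P(Yield=vlow) = 0.025 + 0.052 + 0.050 + 0.085 + 0.038 = 0.250; P(Soil=sandy | Yield=vlow) = 0.025/0.250 = 0.100000.
P(Yield=med) = 0.048 + 0.052 + 0.057 + 0.079 + 0.025 = 0.261; P(Soil=sandy | Yield=med) = 0.048/0.261 = 0.183908.
Difference = -0.08391.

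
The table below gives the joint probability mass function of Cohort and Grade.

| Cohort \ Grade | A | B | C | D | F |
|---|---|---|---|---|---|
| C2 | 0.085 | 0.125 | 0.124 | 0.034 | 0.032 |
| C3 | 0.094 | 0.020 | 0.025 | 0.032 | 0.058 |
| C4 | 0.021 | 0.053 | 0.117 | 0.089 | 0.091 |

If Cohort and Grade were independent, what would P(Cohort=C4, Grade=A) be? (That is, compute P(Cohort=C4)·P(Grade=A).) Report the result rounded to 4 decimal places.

0.0742

P(Cohort=C4) = 0.021 + 0.053 + 0.117 + 0.089 + 0.091 = 0.371.
P(Grade=A) = 0.085 + 0.094 + 0.021 = 0.200.
Product: 0.371 × 0.200 = 0.0742.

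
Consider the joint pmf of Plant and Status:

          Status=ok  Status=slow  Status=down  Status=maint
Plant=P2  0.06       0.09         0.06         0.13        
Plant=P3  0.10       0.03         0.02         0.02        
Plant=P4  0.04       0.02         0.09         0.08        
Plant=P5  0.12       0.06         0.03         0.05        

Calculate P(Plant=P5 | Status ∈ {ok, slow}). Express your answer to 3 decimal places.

P(Status=ok) = 0.06 + 0.10 + 0.04 + 0.12 = 0.32.
P(Status=slow) = 0.09 + 0.03 + 0.02 + 0.06 = 0.20.
P(Status ∈ {ok, slow}) = 0.32 + 0.20 = 0.52; P(Plant=P5, Status ∈ {ok, slow}) = 0.12 + 0.06 = 0.18.
P(Plant=P5 | Status ∈ {ok, slow}) = 0.18/0.52 = 0.346.

0.346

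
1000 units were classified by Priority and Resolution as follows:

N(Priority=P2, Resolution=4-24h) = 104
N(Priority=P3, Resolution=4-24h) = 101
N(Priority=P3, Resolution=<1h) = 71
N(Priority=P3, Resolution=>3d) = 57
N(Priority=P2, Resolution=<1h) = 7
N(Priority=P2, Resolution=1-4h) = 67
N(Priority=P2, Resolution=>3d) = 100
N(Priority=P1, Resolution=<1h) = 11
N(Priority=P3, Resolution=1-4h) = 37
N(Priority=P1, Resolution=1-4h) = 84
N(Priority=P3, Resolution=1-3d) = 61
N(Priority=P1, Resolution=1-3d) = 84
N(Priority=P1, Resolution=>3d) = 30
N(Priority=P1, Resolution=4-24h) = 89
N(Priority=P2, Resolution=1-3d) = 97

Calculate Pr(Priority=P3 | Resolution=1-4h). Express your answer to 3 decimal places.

0.197

Total with Resolution=1-4h: 84 + 67 + 37 = 188.
P(Priority=P3 | Resolution=1-4h) = 37/188 = 0.197.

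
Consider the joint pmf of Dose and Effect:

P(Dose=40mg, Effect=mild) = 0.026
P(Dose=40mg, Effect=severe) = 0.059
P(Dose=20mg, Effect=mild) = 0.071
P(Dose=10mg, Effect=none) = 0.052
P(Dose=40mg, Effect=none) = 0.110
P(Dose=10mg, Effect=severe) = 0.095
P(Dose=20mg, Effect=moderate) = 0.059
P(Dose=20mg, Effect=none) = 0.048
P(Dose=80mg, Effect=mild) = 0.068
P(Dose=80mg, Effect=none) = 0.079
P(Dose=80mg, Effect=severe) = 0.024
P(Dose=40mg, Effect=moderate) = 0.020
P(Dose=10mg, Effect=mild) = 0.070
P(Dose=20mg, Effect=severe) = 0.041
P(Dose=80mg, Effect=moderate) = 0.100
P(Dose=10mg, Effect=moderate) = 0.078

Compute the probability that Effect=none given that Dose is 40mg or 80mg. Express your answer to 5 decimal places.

P(Dose=40mg) = 0.110 + 0.026 + 0.020 + 0.059 = 0.215.
P(Dose=80mg) = 0.079 + 0.068 + 0.100 + 0.024 = 0.271.
P(Dose ∈ {40mg, 80mg}) = 0.215 + 0.271 = 0.486; P(Effect=none, Dose ∈ {40mg, 80mg}) = 0.110 + 0.079 = 0.189.
P(Effect=none | Dose ∈ {40mg, 80mg}) = 0.189/0.486 = 0.38889.

0.38889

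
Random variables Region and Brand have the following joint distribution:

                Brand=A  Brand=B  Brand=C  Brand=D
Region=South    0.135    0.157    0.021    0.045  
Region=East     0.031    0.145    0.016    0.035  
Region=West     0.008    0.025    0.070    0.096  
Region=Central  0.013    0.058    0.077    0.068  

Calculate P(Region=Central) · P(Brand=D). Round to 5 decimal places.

P(Region=Central) = 0.013 + 0.058 + 0.077 + 0.068 = 0.216.
P(Brand=D) = 0.045 + 0.035 + 0.096 + 0.068 = 0.244.
Product: 0.216 × 0.244 = 0.05270.

0.05270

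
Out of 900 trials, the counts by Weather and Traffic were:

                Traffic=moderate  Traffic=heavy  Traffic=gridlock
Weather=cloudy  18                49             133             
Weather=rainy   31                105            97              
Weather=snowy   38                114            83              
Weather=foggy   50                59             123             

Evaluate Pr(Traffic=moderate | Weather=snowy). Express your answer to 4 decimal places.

0.1617

Total with Weather=snowy: 38 + 114 + 83 = 235.
P(Traffic=moderate | Weather=snowy) = 38/235 = 0.1617.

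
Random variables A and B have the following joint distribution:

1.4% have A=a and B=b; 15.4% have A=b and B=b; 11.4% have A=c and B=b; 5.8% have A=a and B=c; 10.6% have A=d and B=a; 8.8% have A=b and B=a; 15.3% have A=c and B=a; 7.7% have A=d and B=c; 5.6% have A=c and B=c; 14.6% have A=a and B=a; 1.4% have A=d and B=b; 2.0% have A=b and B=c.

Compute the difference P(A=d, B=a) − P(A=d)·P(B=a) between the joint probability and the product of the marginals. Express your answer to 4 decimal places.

0.0089

P(A=d) = 0.106 + 0.014 + 0.077 = 0.197.
P(B=a) = 0.146 + 0.088 + 0.153 + 0.106 = 0.493.
P(A=d, B=a) − P(A=d)P(B=a) = 0.106 − 0.197×0.493 = 0.0089.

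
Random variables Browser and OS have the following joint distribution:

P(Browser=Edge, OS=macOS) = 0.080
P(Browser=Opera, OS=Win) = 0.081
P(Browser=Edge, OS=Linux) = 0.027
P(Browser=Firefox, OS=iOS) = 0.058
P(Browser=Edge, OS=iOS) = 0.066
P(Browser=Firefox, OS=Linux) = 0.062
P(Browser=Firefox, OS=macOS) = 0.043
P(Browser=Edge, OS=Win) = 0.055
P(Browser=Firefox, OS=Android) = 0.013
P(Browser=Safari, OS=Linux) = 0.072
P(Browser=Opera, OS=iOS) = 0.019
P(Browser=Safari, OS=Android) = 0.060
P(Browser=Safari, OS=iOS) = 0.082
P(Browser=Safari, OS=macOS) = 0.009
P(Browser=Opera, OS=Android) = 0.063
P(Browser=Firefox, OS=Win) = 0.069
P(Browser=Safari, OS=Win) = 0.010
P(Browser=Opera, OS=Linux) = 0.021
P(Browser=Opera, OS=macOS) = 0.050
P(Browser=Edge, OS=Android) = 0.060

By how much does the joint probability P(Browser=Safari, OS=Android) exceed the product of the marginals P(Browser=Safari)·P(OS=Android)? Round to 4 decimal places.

0.0143

P(Browser=Safari) = 0.010 + 0.009 + 0.072 + 0.082 + 0.060 = 0.233.
P(OS=Android) = 0.013 + 0.060 + 0.060 + 0.063 = 0.196.
P(Browser=Safari, OS=Android) − P(Browser=Safari)P(OS=Android) = 0.060 − 0.233×0.196 = 0.0143.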